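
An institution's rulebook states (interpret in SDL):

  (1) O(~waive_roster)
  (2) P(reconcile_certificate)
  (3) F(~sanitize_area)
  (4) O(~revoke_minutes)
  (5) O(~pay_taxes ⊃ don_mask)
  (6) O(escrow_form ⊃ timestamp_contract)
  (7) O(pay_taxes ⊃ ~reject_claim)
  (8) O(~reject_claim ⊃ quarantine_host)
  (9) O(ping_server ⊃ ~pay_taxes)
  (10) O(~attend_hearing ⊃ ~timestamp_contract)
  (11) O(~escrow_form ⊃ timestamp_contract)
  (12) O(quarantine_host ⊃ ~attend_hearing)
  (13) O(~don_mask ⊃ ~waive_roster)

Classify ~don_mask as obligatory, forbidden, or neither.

Forbidden

By case analysis on ~escrow_form: premise 11 gives O(~escrow_form ⊃ timestamp_contract) and premise 6 gives O(escrow_form ⊃ timestamp_contract), so O(timestamp_contract) either way.
Premise 10, O(~attend_hearing ⊃ ~timestamp_contract), contraposes to O(timestamp_contract ⊃ attend_hearing); with O(timestamp_contract) we get O(attend_hearing).
The contrapositive of premise 12 (O(quarantine_host ⊃ ~attend_hearing)) is O(attend_hearing ⊃ ~quarantine_host), and O(attend_hearing) is already established, so O(~quarantine_host).
Premise 8, O(~reject_claim ⊃ quarantine_host), contraposes to O(~quarantine_host ⊃ reject_claim); with O(~quarantine_host) we get O(reject_claim).
The contrapositive of premise 7 (O(pay_taxes ⊃ ~reject_claim)) is O(reject_claim ⊃ ~pay_taxes), and O(reject_claim) is already established, so O(~pay_taxes).
Applying K to premise 5 (O(~pay_taxes ⊃ don_mask)) and O(~pay_taxes) yields O(don_mask).
Premises 1, 2, 3, 4, 9, 13 do not contribute to this derivation.
Thus O(don_mask), which is F(~don_mask): ~don_mask is forbidden.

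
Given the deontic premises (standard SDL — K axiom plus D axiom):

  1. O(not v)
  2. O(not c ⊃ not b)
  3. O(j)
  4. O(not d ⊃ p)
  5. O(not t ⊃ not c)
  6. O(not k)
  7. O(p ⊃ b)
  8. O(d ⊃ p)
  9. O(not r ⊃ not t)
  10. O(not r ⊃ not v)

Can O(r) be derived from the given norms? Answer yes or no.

Premises 8 and 4 are O(d ⊃ p) and O(not d ⊃ p); every ideal world satisfies d or not d, so in either case p holds — hence O(p).
Premise 7 is O(p ⊃ b); since O(p), deontic closure gives O(b).
Premise 2 is O(not c ⊃ not b); contrapositively O(b ⊃ c). Since O(b) holds, K gives O(c).
Premise 5 is O(not t ⊃ not c); contrapositively O(c ⊃ t). Since O(c) holds, K gives O(t).
Premise 9, O(not r ⊃ not t), contraposes to O(t ⊃ r); with O(t) we get O(r).
Premises 1, 3, 6, 10 do not contribute to this derivation.
So O(r) follows.

Yes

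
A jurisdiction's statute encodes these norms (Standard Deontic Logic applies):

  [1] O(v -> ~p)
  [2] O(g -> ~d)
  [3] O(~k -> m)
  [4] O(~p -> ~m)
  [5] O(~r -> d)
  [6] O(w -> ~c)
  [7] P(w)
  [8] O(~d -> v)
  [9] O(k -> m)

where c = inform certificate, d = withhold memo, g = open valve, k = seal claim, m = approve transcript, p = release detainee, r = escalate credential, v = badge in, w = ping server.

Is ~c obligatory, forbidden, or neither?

Premise 6 is O(w -> ~c), but O(w) is not derivable from the premises (the permission P(w) asserts only ~O(~w), not O(w)), so it does not yield O(~c).
No premise or chain of K-axiom applications forces O(~c), and none forces O(c). So ~c is neither obligatory nor forbidden under these norms.

Neither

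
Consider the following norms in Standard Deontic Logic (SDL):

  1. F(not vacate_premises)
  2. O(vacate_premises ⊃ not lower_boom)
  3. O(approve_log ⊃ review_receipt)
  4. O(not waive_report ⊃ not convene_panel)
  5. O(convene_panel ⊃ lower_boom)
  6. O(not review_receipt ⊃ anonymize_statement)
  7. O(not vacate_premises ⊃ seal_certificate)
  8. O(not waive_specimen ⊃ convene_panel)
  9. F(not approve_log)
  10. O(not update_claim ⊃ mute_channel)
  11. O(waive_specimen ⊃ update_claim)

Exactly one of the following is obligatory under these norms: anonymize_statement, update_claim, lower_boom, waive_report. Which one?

Premise 1 is F(not vacate_premises), i.e. O(vacate_premises).
From O(vacate_premises) and premise 2, O(vacate_premises ⊃ not lower_boom), we obtain O(not lower_boom).
The contrapositive of premise 5 (O(convene_panel ⊃ lower_boom)) is O(not lower_boom ⊃ not convene_panel), and O(not lower_boom) is already established, so O(not convene_panel).
Premise 8 is O(not waive_specimen ⊃ convene_panel); contrapositively O(not convene_panel ⊃ waive_specimen). Since O(not convene_panel) holds, K gives O(waive_specimen).
Premise 11 is O(waive_specimen ⊃ update_claim); since O(waive_specimen), deontic closure gives O(update_claim).
So O(update_claim) holds — update_claim is obligatory. None of the other listed options is made obligatory by any chain of premises.

update_claim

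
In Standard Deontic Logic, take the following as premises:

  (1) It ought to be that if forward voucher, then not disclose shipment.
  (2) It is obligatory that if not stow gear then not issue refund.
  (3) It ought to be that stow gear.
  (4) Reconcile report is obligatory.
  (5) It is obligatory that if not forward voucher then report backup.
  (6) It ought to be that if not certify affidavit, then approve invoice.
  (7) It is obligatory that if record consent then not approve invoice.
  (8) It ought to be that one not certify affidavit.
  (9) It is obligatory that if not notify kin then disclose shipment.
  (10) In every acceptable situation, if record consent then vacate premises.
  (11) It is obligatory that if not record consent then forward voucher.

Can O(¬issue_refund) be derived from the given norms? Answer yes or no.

Premise 2 is O(¬stow_gear → ¬issue_refund), but O(¬stow_gear) is not derivable from the premises, so it does not yield O(¬issue_refund).
No other premise forces O(¬issue_refund). An ideal world satisfying every premise can still have ¬issue_refund false, so O(¬issue_refund) is not derivable.

No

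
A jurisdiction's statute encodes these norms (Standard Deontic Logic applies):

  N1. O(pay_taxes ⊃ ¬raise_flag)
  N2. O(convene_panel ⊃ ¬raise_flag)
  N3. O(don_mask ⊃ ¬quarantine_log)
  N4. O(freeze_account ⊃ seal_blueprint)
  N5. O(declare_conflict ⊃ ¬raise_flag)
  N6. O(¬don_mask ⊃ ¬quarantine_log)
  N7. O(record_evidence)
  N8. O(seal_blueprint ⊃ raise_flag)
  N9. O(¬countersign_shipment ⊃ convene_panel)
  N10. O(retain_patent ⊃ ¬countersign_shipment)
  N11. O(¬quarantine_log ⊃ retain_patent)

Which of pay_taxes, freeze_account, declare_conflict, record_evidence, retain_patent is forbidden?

By case analysis on ¬don_mask: premise 6 gives O(¬don_mask ⊃ ¬quarantine_log) and premise 3 gives O(don_mask ⊃ ¬quarantine_log), so O(¬quarantine_log) either way.
With premise 11, O(¬quarantine_log ⊃ retain_patent), the K-axiom yields O(retain_patent).
With premise 10, O(retain_patent ⊃ ¬countersign_shipment), the K-axiom yields O(¬countersign_shipment).
From O(¬countersign_shipment) and premise 9, O(¬countersign_shipment ⊃ convene_panel), we obtain O(convene_panel).
With premise 2, O(convene_panel ⊃ ¬raise_flag), the K-axiom yields O(¬raise_flag).
The contrapositive of premise 8 (O(seal_blueprint ⊃ raise_flag)) is O(¬raise_flag ⊃ ¬seal_blueprint), and O(¬raise_flag) is already established, so O(¬seal_blueprint).
Premise 4, O(freeze_account ⊃ seal_blueprint), contraposes to O(¬seal_blueprint ⊃ ¬freeze_account); with O(¬seal_blueprint) we get O(¬freeze_account).
So O(¬freeze_account) holds, i.e. freeze_account is forbidden. None of the other listed options is forbidden under the premises.

freeze_account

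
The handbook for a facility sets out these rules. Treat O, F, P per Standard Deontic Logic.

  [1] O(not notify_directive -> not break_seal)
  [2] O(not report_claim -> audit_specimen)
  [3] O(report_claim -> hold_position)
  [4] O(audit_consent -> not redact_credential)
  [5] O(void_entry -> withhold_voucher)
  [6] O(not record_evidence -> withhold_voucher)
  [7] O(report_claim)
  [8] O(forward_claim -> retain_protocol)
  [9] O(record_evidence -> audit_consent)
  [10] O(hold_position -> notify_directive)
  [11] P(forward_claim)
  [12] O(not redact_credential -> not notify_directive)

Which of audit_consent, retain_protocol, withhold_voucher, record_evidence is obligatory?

withhold_voucher

From premise 7 we have O(report_claim).
With premise 3, O(report_claim -> hold_position), the K-axiom yields O(hold_position).
Premise 10 is O(hold_position -> notify_directive); since O(hold_position), deontic closure gives O(notify_directive).
The contrapositive of premise 12 (O(not redact_credential -> not notify_directive)) is O(notify_directive -> redact_credential), and O(notify_directive) is already established, so O(redact_credential).
Premise 4 is O(audit_consent -> not redact_credential); contrapositively O(redact_credential -> not audit_consent). Since O(redact_credential) holds, K gives O(not audit_consent).
Premise 9, O(record_evidence -> audit_consent), contraposes to O(not audit_consent -> not record_evidence); with O(not audit_consent) we get O(not record_evidence).
Applying K to premise 6 (O(not record_evidence -> withhold_voucher)) and O(not record_evidence) yields O(withhold_voucher).
So O(withhold_voucher) holds — withhold_voucher is obligatory. None of the other listed options is made obligatory by any chain of premises.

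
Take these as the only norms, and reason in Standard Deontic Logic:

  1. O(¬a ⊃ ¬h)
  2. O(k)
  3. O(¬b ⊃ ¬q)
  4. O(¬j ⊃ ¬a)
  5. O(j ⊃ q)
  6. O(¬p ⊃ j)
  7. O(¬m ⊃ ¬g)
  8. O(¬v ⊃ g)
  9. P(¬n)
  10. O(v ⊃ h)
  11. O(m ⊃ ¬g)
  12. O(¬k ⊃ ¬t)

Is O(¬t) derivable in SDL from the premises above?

Premise 12 is O(¬k ⊃ ¬t), but O(¬k) is not derivable from the premises, so it does not yield O(¬t).
No other premise forces O(¬t). An ideal world satisfying every premise can still have ¬t false, so O(¬t) is not derivable.

No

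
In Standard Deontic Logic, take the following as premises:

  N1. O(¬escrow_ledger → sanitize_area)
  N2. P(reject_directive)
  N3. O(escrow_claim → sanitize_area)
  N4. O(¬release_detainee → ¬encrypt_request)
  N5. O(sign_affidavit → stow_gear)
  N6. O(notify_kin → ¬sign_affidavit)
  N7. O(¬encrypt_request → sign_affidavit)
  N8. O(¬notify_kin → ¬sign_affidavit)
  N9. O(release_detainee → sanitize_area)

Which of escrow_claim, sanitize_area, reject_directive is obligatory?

Premises 8 and 6 are O(¬notify_kin → ¬sign_affidavit) and O(notify_kin → ¬sign_affidavit); every ideal world satisfies ¬notify_kin or notify_kin, so in either case ¬sign_affidavit holds — hence O(¬sign_affidavit).
Premise 7 is O(¬encrypt_request → sign_affidavit); contrapositively O(¬sign_affidavit → encrypt_request). Since O(¬sign_affidavit) holds, K gives O(encrypt_request).
Premise 4 is O(¬release_detainee → ¬encrypt_request); contrapositively O(encrypt_request → release_detainee). Since O(encrypt_request) holds, K gives O(release_detainee).
With premise 9, O(release_detainee → sanitize_area), the K-axiom yields O(sanitize_area).
So O(sanitize_area) holds — sanitize_area is obligatory. None of the other listed options is made obligatory by any chain of premises.

sanitize_area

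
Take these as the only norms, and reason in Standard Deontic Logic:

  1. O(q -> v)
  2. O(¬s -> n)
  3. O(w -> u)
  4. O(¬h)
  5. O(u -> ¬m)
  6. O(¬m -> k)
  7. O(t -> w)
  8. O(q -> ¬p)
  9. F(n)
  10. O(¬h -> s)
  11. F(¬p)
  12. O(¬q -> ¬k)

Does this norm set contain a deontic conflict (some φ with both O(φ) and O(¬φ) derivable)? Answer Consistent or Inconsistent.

Consistent

Premise 2 is O(¬s -> n), but O(¬s) is not derivable from the premises, so it does not yield O(n).
So O(n) is not derivable, and the apparent clash with O(¬n) does not arise.
A world satisfying every obligation exists (e.g. h=false, k=false, m=true, n=false, p=true, q=false, s=true, t=false, u=false, v=false, w=false); no atom is both obligatory and forbidden, so the set is consistent.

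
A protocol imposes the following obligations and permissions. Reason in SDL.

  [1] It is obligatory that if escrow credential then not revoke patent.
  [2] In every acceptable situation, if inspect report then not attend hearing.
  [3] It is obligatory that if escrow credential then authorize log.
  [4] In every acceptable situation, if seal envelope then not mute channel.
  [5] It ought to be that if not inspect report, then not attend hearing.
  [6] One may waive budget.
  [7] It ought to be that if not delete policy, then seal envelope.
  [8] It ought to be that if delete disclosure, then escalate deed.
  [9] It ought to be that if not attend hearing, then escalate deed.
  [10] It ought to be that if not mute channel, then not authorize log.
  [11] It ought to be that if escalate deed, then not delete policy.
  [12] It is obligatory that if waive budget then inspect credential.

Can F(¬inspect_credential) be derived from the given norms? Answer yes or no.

No

Premise 12 is O(waive_budget → inspect_credential), but O(waive_budget) is not derivable from the premises (the permission P(waive_budget) asserts only ¬O(¬waive_budget), not O(waive_budget)), so it does not yield O(inspect_credential).
No other premise forces O(inspect_credential). An ideal world satisfying every premise can still have ¬inspect_credential true, so F(¬inspect_credential) is not derivable.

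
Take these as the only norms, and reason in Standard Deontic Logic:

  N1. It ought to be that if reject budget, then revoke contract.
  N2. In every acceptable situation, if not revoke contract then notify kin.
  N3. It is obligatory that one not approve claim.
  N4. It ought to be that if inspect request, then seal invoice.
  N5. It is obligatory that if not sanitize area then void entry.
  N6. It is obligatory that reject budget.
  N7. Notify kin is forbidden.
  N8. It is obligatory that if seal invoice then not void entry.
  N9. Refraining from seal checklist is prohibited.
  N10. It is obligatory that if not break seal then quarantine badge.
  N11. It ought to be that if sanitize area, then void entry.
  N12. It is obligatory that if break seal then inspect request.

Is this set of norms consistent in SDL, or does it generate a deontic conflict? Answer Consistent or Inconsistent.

Consistent

Premise 2 is O(¬revoke_contract → notify_kin), but O(¬revoke_contract) is not derivable from the premises, so it does not yield O(notify_kin).
So O(notify_kin) is not derivable, and the apparent clash with O(¬notify_kin) does not arise.
A world satisfying every obligation exists (e.g. approve_claim=false, break_seal=false, inspect_request=false, notify_kin=false, quarantine_badge=true, reject_budget=true, revoke_contract=true, sanitize_area=false, seal_checklist=true, seal_invoice=false, void_entry=true); no atom is both obligatory and forbidden, so the set is consistent.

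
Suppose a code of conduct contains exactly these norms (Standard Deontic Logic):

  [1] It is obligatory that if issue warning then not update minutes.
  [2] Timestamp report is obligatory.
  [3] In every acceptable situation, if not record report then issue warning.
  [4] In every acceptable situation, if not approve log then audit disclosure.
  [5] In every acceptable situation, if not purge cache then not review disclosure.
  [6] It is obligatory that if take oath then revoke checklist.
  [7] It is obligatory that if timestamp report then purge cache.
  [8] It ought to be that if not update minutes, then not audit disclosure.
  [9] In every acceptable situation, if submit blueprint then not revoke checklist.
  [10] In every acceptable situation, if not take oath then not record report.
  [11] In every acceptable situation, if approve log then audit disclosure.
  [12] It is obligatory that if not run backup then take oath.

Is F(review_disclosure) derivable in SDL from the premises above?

No

Premise 5 is O(¬purge_cache → ¬review_disclosure), but O(¬purge_cache) is not derivable from the premises, so it does not yield O(¬review_disclosure).
No other premise forces O(¬review_disclosure). An ideal world satisfying every premise can still have review_disclosure true, so F(review_disclosure) is not derivable.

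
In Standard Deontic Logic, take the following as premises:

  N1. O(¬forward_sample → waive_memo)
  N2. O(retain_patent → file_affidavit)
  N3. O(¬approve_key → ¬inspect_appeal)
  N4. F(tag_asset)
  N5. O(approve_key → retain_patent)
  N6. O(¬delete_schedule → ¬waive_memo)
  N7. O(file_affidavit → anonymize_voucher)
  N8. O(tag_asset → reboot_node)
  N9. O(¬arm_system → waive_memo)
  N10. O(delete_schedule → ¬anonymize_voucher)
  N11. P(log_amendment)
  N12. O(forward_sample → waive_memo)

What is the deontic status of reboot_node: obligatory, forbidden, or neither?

Neither

Premise 8 is O(tag_asset → reboot_node), but O(tag_asset) is not derivable from the premises, so it does not yield O(reboot_node).
No premise or chain of K-axiom applications forces O(reboot_node), and none forces O(¬reboot_node). So reboot_node is neither obligatory nor forbidden under these norms.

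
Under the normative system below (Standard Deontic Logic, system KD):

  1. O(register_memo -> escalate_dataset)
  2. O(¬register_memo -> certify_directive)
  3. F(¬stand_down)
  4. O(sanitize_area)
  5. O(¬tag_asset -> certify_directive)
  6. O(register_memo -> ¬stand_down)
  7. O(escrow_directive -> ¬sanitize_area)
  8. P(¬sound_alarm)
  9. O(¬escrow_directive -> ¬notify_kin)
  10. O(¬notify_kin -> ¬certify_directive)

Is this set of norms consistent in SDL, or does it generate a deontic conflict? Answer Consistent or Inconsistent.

Premise 3, F(¬stand_down), is equivalent to O(stand_down).
Premise 6 is O(register_memo -> ¬stand_down); contrapositively O(stand_down -> ¬register_memo). Since O(stand_down) holds, K gives O(¬register_memo).
Premise 2 is O(¬register_memo -> certify_directive); since O(¬register_memo), deontic closure gives O(certify_directive).
The contrapositive of premise 10 (O(¬notify_kin -> ¬certify_directive)) is O(certify_directive -> notify_kin), and O(certify_directive) is already established, so O(notify_kin).
Premise 9 is O(¬escrow_directive -> ¬notify_kin); contrapositively O(notify_kin -> escrow_directive). Since O(notify_kin) holds, K gives O(escrow_directive).
Applying K to premise 7 (O(escrow_directive -> ¬sanitize_area)) and O(escrow_directive) yields O(¬sanitize_area).
However, premise 4 gives O(sanitize_area).
We now have both O(¬sanitize_area) and O(sanitize_area) — sanitize_area is simultaneously obligatory and forbidden, violating the D-axiom.

Inconsistent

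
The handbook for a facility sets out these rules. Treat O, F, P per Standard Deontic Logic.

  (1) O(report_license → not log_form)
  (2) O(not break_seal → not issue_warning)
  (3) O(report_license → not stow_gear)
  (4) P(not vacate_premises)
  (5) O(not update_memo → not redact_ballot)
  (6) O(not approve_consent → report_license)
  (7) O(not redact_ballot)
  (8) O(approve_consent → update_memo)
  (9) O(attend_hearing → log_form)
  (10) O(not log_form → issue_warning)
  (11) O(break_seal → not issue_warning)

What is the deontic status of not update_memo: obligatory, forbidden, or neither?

Forbidden

Premises 11 and 2 cover both cases: O(break_seal → not issue_warning) and O(not break_seal → not issue_warning). Since break_seal ∨ not break_seal is a tautology, O(not issue_warning) follows.
Premise 10 is O(not log_form → issue_warning); contrapositively O(not issue_warning → log_form). Since O(not issue_warning) holds, K gives O(log_form).
Premise 1, O(report_license → not log_form), contraposes to O(log_form → not report_license); with O(log_form) we get O(not report_license).
The contrapositive of premise 6 (O(not approve_consent → report_license)) is O(not report_license → approve_consent), and O(not report_license) is already established, so O(approve_consent).
With premise 8, O(approve_consent → update_memo), the K-axiom yields O(update_memo).
Premises 3, 4, 5, 7, 9 do not contribute to this derivation.
Thus O(update_memo), which is F(not update_memo): not update_memo is forbidden.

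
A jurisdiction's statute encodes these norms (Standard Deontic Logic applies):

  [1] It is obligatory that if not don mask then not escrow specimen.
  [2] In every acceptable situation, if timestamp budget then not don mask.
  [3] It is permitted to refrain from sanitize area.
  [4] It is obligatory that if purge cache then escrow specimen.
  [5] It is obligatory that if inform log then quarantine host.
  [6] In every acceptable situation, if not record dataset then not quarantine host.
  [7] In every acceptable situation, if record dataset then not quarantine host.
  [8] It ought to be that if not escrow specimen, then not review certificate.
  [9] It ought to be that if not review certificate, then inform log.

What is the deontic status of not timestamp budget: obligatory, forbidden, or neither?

By case analysis on ¬record_dataset: premise 6 gives O(¬record_dataset → ¬quarantine_host) and premise 7 gives O(record_dataset → ¬quarantine_host), so O(¬quarantine_host) either way.
Premise 5, O(inform_log → quarantine_host), contraposes to O(¬quarantine_host → ¬inform_log); with O(¬quarantine_host) we get O(¬inform_log).
Premise 9, O(¬review_certificate → inform_log), contraposes to O(¬inform_log → review_certificate); with O(¬inform_log) we get O(review_certificate).
Premise 8, O(¬escrow_specimen → ¬review_certificate), contraposes to O(review_certificate → escrow_specimen); with O(review_certificate) we get O(escrow_specimen).
Premise 1 is O(¬don_mask → ¬escrow_specimen); contrapositively O(escrow_specimen → don_mask). Since O(escrow_specimen) holds, K gives O(don_mask).
The contrapositive of premise 2 (O(timestamp_budget → ¬don_mask)) is O(don_mask → ¬timestamp_budget), and O(don_mask) is already established, so O(¬timestamp_budget).
Premises 3, 4 do not contribute to this derivation.
Hence ¬timestamp_budget is obligatory.

Obligatory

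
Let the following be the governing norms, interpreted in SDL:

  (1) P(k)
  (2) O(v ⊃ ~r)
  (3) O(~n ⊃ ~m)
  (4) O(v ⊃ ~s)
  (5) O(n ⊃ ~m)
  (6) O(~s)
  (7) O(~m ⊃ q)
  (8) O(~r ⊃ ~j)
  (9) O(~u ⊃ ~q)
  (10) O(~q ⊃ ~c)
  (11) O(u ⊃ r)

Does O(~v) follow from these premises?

By case analysis on n: premise 5 gives O(n ⊃ ~m) and premise 3 gives O(~n ⊃ ~m), so O(~m) either way.
From O(~m) and premise 7, O(~m ⊃ q), we obtain O(q).
Premise 9 is O(~u ⊃ ~q); contrapositively O(q ⊃ u). Since O(q) holds, K gives O(u).
From O(u) and premise 11, O(u ⊃ r), we obtain O(r).
Premise 2, O(v ⊃ ~r), contraposes to O(r ⊃ ~v); with O(r) we get O(~v).
Premises 1, 4, 6, 8, 10 do not contribute to this derivation.
So O(~v) follows.

Yes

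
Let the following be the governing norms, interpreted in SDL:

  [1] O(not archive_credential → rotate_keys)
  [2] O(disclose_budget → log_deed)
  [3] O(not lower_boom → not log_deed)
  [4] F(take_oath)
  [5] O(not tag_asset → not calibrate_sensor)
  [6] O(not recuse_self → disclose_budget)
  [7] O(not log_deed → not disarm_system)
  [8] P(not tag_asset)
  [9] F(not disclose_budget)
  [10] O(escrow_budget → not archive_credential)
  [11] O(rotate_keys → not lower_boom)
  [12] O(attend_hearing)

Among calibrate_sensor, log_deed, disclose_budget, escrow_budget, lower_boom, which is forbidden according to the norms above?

Premise 9 is F(not disclose_budget), i.e. O(disclose_budget).
Premise 2 is O(disclose_budget → log_deed); since O(disclose_budget), deontic closure gives O(log_deed).
Premise 3 is O(not lower_boom → not log_deed); contrapositively O(log_deed → lower_boom). Since O(log_deed) holds, K gives O(lower_boom).
Premise 11, O(rotate_keys → not lower_boom), contraposes to O(lower_boom → not rotate_keys); with O(lower_boom) we get O(not rotate_keys).
The contrapositive of premise 1 (O(not archive_credential → rotate_keys)) is O(not rotate_keys → archive_credential), and O(not rotate_keys) is already established, so O(archive_credential).
Premise 10, O(escrow_budget → not archive_credential), contraposes to O(archive_credential → not escrow_budget); with O(archive_credential) we get O(not escrow_budget).
So O(not escrow_budget) holds, i.e. escrow_budget is forbidden. None of the other listed options is forbidden under the premises.

escrow_budget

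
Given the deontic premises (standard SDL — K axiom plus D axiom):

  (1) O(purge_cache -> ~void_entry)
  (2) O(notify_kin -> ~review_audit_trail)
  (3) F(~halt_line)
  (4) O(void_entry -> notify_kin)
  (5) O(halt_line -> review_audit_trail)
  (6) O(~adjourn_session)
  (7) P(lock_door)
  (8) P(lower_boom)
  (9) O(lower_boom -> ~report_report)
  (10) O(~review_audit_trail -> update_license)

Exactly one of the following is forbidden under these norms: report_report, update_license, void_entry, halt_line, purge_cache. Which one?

Premise 3, F(~halt_line), is equivalent to O(halt_line).
With premise 5, O(halt_line -> review_audit_trail), the K-axiom yields O(review_audit_trail).
Premise 2, O(notify_kin -> ~review_audit_trail), contraposes to O(review_audit_trail -> ~notify_kin); with O(review_audit_trail) we get O(~notify_kin).
The contrapositive of premise 4 (O(void_entry -> notify_kin)) is O(~notify_kin -> ~void_entry), and O(~notify_kin) is already established, so O(~void_entry).
So O(~void_entry) holds, i.e. void_entry is forbidden. None of the other listed options is forbidden under the premises.

void_entry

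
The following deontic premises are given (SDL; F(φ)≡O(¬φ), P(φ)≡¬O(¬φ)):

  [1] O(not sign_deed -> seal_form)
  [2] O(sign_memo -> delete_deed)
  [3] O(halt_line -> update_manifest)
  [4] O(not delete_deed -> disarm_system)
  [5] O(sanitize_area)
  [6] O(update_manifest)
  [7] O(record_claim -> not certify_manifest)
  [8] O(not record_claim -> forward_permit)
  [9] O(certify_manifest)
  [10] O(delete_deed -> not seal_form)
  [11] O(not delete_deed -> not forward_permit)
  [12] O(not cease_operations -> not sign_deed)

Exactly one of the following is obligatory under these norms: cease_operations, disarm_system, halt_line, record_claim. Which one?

From premise 9 we have O(certify_manifest).
Premise 7, O(record_claim -> not certify_manifest), contraposes to O(certify_manifest -> not record_claim); with O(certify_manifest) we get O(not record_claim).
From O(not record_claim) and premise 8, O(not record_claim -> forward_permit), we obtain O(forward_permit).
The contrapositive of premise 11 (O(not delete_deed -> not forward_permit)) is O(forward_permit -> delete_deed), and O(forward_permit) is already established, so O(delete_deed).
From O(delete_deed) and premise 10, O(delete_deed -> not seal_form), we obtain O(not seal_form).
Premise 1 is O(not sign_deed -> seal_form); contrapositively O(not seal_form -> sign_deed). Since O(not seal_form) holds, K gives O(sign_deed).
Premise 12 is O(not cease_operations -> not sign_deed); contrapositively O(sign_deed -> cease_operations). Since O(sign_deed) holds, K gives O(cease_operations).
So O(cease_operations) holds — cease_operations is obligatory. None of the other listed options is made obligatory by any chain of premises.

cease_operations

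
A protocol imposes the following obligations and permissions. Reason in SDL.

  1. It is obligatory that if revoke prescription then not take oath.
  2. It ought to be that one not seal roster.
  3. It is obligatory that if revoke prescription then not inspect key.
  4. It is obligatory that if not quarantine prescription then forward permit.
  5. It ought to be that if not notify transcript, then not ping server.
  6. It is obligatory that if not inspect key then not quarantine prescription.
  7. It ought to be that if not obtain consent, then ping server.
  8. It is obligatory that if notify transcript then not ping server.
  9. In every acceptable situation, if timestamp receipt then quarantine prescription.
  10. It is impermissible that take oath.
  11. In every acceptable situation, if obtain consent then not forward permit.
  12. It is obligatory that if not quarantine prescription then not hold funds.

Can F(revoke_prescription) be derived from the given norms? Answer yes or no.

Yes

Premises 5 and 8 are O(¬notify_transcript → ¬ping_server) and O(notify_transcript → ¬ping_server); every ideal world satisfies ¬notify_transcript or notify_transcript, so in either case ¬ping_server holds — hence O(¬ping_server).
Premise 7, O(¬obtain_consent → ping_server), contraposes to O(¬ping_server → obtain_consent); with O(¬ping_server) we get O(obtain_consent).
From O(obtain_consent) and premise 11, O(obtain_consent → ¬forward_permit), we obtain O(¬forward_permit).
The contrapositive of premise 4 (O(¬quarantine_prescription → forward_permit)) is O(¬forward_permit → quarantine_prescription), and O(¬forward_permit) is already established, so O(quarantine_prescription).
The contrapositive of premise 6 (O(¬inspect_key → ¬quarantine_prescription)) is O(quarantine_prescription → inspect_key), and O(quarantine_prescription) is already established, so O(inspect_key).
The contrapositive of premise 3 (O(revoke_prescription → ¬inspect_key)) is O(inspect_key → ¬revoke_prescription), and O(inspect_key) is already established, so O(¬revoke_prescription).
Premises 1, 2, 9, 10, 12 do not contribute to this derivation.
So O(¬revoke_prescription) holds, i.e. F(revoke_prescription). The claim follows.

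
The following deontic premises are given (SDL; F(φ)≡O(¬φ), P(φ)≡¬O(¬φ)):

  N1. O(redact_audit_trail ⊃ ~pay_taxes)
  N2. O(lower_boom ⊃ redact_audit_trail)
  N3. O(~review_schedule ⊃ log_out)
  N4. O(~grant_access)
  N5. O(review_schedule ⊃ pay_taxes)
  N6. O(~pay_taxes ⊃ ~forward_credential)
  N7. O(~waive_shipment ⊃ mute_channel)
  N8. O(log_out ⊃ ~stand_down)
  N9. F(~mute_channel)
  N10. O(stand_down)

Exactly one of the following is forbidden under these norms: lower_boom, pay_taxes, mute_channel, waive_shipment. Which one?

lower_boom

Premise 10 gives O(stand_down).
Premise 8, O(log_out ⊃ ~stand_down), contraposes to O(stand_down ⊃ ~log_out); with O(stand_down) we get O(~log_out).
Premise 3, O(~review_schedule ⊃ log_out), contraposes to O(~log_out ⊃ review_schedule); with O(~log_out) we get O(review_schedule).
With premise 5, O(review_schedule ⊃ pay_taxes), the K-axiom yields O(pay_taxes).
Premise 1, O(redact_audit_trail ⊃ ~pay_taxes), contraposes to O(pay_taxes ⊃ ~redact_audit_trail); with O(pay_taxes) we get O(~redact_audit_trail).
Premise 2, O(lower_boom ⊃ redact_audit_trail), contraposes to O(~redact_audit_trail ⊃ ~lower_boom); with O(~redact_audit_trail) we get O(~lower_boom).
So O(~lower_boom) holds, i.e. lower_boom is forbidden. None of the other listed options is forbidden under the premises.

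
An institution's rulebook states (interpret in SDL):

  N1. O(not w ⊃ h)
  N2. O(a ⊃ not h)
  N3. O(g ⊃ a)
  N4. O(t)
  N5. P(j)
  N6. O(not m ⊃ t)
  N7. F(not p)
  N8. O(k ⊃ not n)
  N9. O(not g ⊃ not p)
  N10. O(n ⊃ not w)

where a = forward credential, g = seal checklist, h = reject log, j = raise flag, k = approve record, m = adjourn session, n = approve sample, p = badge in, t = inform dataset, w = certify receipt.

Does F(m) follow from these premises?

No

Premise 6 is O(not m ⊃ t); even if O(t) held, inferring O(not m) would be affirming the consequent — invalid.
No other premise forces O(not m). An ideal world satisfying every premise can still have m true, so F(m) is not derivable.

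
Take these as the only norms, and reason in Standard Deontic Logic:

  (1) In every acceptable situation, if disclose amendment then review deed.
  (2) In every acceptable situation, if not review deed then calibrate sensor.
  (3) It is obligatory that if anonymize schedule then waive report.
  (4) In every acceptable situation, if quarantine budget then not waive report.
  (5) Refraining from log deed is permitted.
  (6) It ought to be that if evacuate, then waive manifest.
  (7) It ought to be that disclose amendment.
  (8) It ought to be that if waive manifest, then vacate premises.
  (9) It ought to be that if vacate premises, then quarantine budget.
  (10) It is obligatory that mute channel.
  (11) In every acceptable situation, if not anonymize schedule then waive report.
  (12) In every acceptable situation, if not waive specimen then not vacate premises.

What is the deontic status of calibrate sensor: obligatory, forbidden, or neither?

Premise 2 is O(¬review_deed → calibrate_sensor), but O(¬review_deed) is not derivable from the premises, so it does not yield O(calibrate_sensor).
No premise or chain of K-axiom applications forces O(calibrate_sensor), and none forces O(¬calibrate_sensor). So calibrate_sensor is neither obligatory nor forbidden under these norms.

Neither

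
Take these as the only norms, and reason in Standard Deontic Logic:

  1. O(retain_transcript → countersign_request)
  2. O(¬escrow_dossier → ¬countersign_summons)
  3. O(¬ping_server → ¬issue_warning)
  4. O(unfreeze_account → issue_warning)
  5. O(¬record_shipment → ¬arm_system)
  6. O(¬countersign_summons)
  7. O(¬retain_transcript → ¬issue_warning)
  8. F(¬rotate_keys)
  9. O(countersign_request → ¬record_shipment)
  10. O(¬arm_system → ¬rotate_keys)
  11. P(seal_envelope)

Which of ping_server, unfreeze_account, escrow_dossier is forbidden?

Premise 8 is F(¬rotate_keys), i.e. O(rotate_keys).
Premise 10, O(¬arm_system → ¬rotate_keys), contraposes to O(rotate_keys → arm_system); with O(rotate_keys) we get O(arm_system).
Premise 5 is O(¬record_shipment → ¬arm_system); contrapositively O(arm_system → record_shipment). Since O(arm_system) holds, K gives O(record_shipment).
Premise 9, O(countersign_request → ¬record_shipment), contraposes to O(record_shipment → ¬countersign_request); with O(record_shipment) we get O(¬countersign_request).
The contrapositive of premise 1 (O(retain_transcript → countersign_request)) is O(¬countersign_request → ¬retain_transcript), and O(¬countersign_request) is already established, so O(¬retain_transcript).
With premise 7, O(¬retain_transcript → ¬issue_warning), the K-axiom yields O(¬issue_warning).
The contrapositive of premise 4 (O(unfreeze_account → issue_warning)) is O(¬issue_warning → ¬unfreeze_account), and O(¬issue_warning) is already established, so O(¬unfreeze_account).
So O(¬unfreeze_account) holds, i.e. unfreeze_account is forbidden. None of the other listed options is forbidden under the premises.

unfreeze_account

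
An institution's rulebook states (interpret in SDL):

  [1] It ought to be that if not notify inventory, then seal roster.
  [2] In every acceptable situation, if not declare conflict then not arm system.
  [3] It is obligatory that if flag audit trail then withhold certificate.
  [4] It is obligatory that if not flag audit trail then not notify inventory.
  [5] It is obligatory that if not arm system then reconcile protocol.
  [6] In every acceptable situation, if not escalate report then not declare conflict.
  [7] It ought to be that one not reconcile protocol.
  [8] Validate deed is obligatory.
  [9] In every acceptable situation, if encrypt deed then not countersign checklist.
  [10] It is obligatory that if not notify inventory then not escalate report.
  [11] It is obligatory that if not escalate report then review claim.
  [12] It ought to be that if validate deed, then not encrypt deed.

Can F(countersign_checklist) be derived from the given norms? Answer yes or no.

No

Premise 9 is O(encrypt_deed → ¬countersign_checklist), but O(encrypt_deed) is not derivable from the premises, so it does not yield O(¬countersign_checklist).
No other premise forces O(¬countersign_checklist). An ideal world satisfying every premise can still have countersign_checklist true, so F(countersign_checklist) is not derivable.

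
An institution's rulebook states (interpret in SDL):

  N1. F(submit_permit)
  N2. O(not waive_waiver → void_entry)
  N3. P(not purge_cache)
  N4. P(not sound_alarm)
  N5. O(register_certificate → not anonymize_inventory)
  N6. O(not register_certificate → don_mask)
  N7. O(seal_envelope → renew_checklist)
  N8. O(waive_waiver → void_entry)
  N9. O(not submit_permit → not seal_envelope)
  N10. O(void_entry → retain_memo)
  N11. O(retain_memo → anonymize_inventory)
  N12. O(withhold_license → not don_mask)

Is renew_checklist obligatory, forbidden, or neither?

Neither

Premise 7 is O(seal_envelope → renew_checklist), but O(seal_envelope) is not derivable from the premises, so it does not yield O(renew_checklist).
No premise or chain of K-axiom applications forces O(renew_checklist), and none forces O(not renew_checklist). So renew_checklist is neither obligatory nor forbidden under these norms.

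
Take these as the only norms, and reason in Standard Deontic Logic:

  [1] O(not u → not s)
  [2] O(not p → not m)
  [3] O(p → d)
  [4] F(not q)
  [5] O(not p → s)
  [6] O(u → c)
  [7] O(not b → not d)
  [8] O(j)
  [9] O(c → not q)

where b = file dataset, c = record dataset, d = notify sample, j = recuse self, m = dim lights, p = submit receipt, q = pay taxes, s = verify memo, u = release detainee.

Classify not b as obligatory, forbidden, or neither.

Premise 4, F(not q), is equivalent to O(q).
Premise 9, O(c → not q), contraposes to O(q → not c); with O(q) we get O(not c).
Premise 6 is O(u → c); contrapositively O(not c → not u). Since O(not c) holds, K gives O(not u).
With premise 1, O(not u → not s), the K-axiom yields O(not s).
Premise 5 is O(not p → s); contrapositively O(not s → p). Since O(not s) holds, K gives O(p).
Applying K to premise 3 (O(p → d)) and O(p) yields O(d).
Premise 7, O(not b → not d), contraposes to O(d → b); with O(d) we get O(b).
Premises 2, 8 do not contribute to this derivation.
Thus O(b), which is F(not b): not b is forbidden.

Forbidden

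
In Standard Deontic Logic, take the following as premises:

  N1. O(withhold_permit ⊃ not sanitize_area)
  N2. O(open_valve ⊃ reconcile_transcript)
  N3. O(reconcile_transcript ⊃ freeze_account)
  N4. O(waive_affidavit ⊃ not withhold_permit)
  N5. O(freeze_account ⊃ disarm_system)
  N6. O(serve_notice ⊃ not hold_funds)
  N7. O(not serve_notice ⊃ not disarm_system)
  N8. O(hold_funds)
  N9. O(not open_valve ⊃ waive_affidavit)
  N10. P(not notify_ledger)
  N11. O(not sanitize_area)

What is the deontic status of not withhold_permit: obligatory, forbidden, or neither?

From premise 8 we have O(hold_funds).
Premise 6, O(serve_notice ⊃ not hold_funds), contraposes to O(hold_funds ⊃ not serve_notice); with O(hold_funds) we get O(not serve_notice).
Applying K to premise 7 (O(not serve_notice ⊃ not disarm_system)) and O(not serve_notice) yields O(not disarm_system).
Premise 5, O(freeze_account ⊃ disarm_system), contraposes to O(not disarm_system ⊃ not freeze_account); with O(not disarm_system) we get O(not freeze_account).
Premise 3 is O(reconcile_transcript ⊃ freeze_account); contrapositively O(not freeze_account ⊃ not reconcile_transcript). Since O(not freeze_account) holds, K gives O(not reconcile_transcript).
The contrapositive of premise 2 (O(open_valve ⊃ reconcile_transcript)) is O(not reconcile_transcript ⊃ not open_valve), and O(not reconcile_transcript) is already established, so O(not open_valve).
Applying K to premise 9 (O(not open_valve ⊃ waive_affidavit)) and O(not open_valve) yields O(waive_affidavit).
Premise 4 is O(waive_affidavit ⊃ not withhold_permit); since O(waive_affidavit), deontic closure gives O(not withhold_permit).
Premises 1, 10, 11 do not contribute to this derivation.
Hence not withhold_permit is obligatory.

Obligatory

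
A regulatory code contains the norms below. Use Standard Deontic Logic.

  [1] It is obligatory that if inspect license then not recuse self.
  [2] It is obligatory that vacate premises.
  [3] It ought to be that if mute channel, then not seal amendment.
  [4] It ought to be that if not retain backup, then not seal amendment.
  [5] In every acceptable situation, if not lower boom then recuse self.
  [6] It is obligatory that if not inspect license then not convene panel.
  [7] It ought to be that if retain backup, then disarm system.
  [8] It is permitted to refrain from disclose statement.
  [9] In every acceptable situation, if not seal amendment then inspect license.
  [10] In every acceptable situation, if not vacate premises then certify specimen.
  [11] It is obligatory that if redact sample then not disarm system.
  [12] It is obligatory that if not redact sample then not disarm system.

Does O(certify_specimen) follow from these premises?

Premise 10 is O(¬vacate_premises → certify_specimen), but O(¬vacate_premises) is not derivable from the premises, so it does not yield O(certify_specimen).
No other premise forces O(certify_specimen). An ideal world satisfying every premise can still have certify_specimen false, so O(certify_specimen) is not derivable.

No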